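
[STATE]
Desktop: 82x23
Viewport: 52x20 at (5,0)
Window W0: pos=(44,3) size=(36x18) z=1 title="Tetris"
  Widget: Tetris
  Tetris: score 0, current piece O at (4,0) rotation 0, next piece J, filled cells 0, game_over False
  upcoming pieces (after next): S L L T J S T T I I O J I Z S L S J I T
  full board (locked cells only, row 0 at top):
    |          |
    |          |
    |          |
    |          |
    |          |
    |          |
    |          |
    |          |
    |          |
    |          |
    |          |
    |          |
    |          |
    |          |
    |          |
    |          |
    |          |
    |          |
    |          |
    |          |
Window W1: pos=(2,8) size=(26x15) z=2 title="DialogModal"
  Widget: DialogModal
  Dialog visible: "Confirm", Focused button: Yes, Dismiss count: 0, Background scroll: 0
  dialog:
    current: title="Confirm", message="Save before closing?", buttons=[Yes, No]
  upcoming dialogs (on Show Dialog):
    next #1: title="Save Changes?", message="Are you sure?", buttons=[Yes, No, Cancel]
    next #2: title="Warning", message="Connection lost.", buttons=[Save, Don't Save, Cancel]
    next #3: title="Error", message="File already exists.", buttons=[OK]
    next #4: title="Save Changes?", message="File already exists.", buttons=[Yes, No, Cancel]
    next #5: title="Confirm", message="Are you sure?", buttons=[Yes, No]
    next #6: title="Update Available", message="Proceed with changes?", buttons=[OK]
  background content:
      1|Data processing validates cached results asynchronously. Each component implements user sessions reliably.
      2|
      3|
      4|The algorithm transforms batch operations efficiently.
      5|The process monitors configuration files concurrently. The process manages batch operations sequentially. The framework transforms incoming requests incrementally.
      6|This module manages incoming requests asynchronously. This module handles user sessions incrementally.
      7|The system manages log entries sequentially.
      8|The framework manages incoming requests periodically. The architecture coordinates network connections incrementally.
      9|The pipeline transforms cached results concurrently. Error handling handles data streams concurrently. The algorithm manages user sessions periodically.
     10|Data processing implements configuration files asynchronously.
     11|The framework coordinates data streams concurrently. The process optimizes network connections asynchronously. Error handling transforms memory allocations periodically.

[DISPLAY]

                                                    
                                                    
                                                    
                                       ┏━━━━━━━━━━━━
                                       ┃ Tetris     
                                       ┠────────────
                                       ┃          │N
                                       ┃          │█
━━━━━━━━━━━━━━━━━━━━━━┓                ┃          │█
ialogModal            ┃                ┃          │ 
──────────────────────┨                ┃          │ 
ta processing validate┃                ┃          │ 
                      ┃                ┃          │S
                      ┃                ┃          │0
┌──────────────────┐ms┃                ┃          │ 
│     Confirm      │on┃                ┃          │ 
│Save before closin│co┃                ┃          │ 
│    [Yes]  No     │ e┃                ┃          │ 
└──────────────────┘in┃                ┃          │ 
e pipeline transforms ┃                ┃          │ 


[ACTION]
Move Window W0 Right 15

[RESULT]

                                                    
                                                    
                                                    
                                         ┏━━━━━━━━━━
                                         ┃ Tetris   
                                         ┠──────────
                                         ┃          
                                         ┃          
━━━━━━━━━━━━━━━━━━━━━━┓                  ┃          
ialogModal            ┃                  ┃          
──────────────────────┨                  ┃          
ta processing validate┃                  ┃          
                      ┃                  ┃          
                      ┃                  ┃          
┌──────────────────┐ms┃                  ┃          
│     Confirm      │on┃                  ┃          
│Save before closin│co┃                  ┃          
│    [Yes]  No     │ e┃                  ┃          
└──────────────────┘in┃                  ┃          
e pipeline transforms ┃                  ┃          


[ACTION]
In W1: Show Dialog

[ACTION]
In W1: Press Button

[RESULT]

                                                    
                                                    
                                                    
                                         ┏━━━━━━━━━━
                                         ┃ Tetris   
                                         ┠──────────
                                         ┃          
                                         ┃          
━━━━━━━━━━━━━━━━━━━━━━┓                  ┃          
ialogModal            ┃                  ┃          
──────────────────────┨                  ┃          
ta processing validate┃                  ┃          
                      ┃                  ┃          
                      ┃                  ┃          
e algorithm transforms┃                  ┃          
e process monitors con┃                  ┃          
is module manages inco┃                  ┃          
e system manages log e┃                  ┃          
e framework manages in┃                  ┃          
e pipeline transforms ┃                  ┃          


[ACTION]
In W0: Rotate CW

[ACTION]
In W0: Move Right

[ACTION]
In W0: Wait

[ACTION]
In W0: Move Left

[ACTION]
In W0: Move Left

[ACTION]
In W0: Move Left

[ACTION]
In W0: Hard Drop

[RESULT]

                                                    
                                                    
                                                    
                                         ┏━━━━━━━━━━
                                         ┃ Tetris   
                                         ┠──────────
                                         ┃          
                                         ┃          
━━━━━━━━━━━━━━━━━━━━━━┓                  ┃          
ialogModal            ┃                  ┃          
──────────────────────┨                  ┃          
ta processing validate┃                  ┃          
                      ┃                  ┃          
                      ┃                  ┃          
e algorithm transforms┃                  ┃          
e process monitors con┃                  ┃          
is module manages inco┃                  ┃          
e system manages log e┃                  ┃          
e framework manages in┃                  ┃  ▓▓      
e pipeline transforms ┃                  ┃  ▓▓      


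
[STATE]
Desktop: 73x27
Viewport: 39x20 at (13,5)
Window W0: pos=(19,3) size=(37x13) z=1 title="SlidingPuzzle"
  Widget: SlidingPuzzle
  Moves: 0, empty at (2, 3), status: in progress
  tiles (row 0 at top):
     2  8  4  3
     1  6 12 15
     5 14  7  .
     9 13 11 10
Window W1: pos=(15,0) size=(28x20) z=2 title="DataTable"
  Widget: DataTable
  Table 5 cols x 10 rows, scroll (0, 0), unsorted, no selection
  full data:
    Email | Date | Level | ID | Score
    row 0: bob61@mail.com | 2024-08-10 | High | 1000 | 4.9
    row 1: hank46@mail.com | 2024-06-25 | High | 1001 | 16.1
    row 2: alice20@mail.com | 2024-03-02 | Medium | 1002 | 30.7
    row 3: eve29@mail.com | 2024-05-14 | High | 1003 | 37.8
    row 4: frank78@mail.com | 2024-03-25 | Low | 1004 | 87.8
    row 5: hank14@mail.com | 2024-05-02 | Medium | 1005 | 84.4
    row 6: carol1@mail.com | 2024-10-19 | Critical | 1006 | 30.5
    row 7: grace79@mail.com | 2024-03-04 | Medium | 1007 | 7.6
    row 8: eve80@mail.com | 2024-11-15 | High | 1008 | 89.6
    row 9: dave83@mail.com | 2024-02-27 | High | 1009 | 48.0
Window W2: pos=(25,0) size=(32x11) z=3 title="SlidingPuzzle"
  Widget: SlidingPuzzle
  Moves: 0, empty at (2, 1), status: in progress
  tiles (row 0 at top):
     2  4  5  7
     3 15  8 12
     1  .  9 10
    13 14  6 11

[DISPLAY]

  ┃bob61@mai┃├────┼────┼────┼────┤     
  ┃hank46@ma┃│  3 │ 15 │  8 │ 12 │     
  ┃alice20@m┃├────┼────┼────┼────┤     
  ┃eve29@mai┃│  1 │    │  9 │ 10 │     
  ┃frank78@m┃├────┼────┼────┼────┤     
  ┃hank14@ma┗━━━━━━━━━━━━━━━━━━━━━━━━━━
  ┃carol1@mail.com │2024-10-1┃         
  ┃grace79@mail.com│2024-03-0┃         
  ┃eve80@mail.com  │2024-11-1┃         
  ┃dave83@mail.com │2024-02-2┃         
  ┃                          ┃━━━━━━━━━
  ┃                          ┃         
  ┃                          ┃         
  ┃                          ┃         
  ┗━━━━━━━━━━━━━━━━━━━━━━━━━━┛         
                                       
                                       
                                       
                                       
                                       


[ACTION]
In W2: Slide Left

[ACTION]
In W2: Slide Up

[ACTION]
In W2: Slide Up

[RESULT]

  ┃bob61@mai┃├────┼────┼────┼────┤     
  ┃hank46@ma┃│  3 │ 15 │  8 │ 12 │     
  ┃alice20@m┃├────┼────┼────┼────┤     
  ┃eve29@mai┃│  1 │  9 │  6 │ 10 │     
  ┃frank78@m┃├────┼────┼────┼────┤     
  ┃hank14@ma┗━━━━━━━━━━━━━━━━━━━━━━━━━━
  ┃carol1@mail.com │2024-10-1┃         
  ┃grace79@mail.com│2024-03-0┃         
  ┃eve80@mail.com  │2024-11-1┃         
  ┃dave83@mail.com │2024-02-2┃         
  ┃                          ┃━━━━━━━━━
  ┃                          ┃         
  ┃                          ┃         
  ┃                          ┃         
  ┗━━━━━━━━━━━━━━━━━━━━━━━━━━┛         
                                       
                                       
                                       
                                       
                                       


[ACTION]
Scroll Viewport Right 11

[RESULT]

i┃├────┼────┼────┼────┤         ┃      
a┃│  3 │ 15 │  8 │ 12 │         ┃      
m┃├────┼────┼────┼────┤         ┃      
i┃│  1 │  9 │  6 │ 10 │         ┃      
m┃├────┼────┼────┼────┤         ┃      
a┗━━━━━━━━━━━━━━━━━━━━━━━━━━━━━━┛      
ail.com │2024-10-1┃            ┃       
mail.com│2024-03-0┃            ┃       
il.com  │2024-11-1┃            ┃       
ail.com │2024-02-2┃            ┃       
                  ┃━━━━━━━━━━━━┛       
                  ┃                    
                  ┃                    
                  ┃                    
━━━━━━━━━━━━━━━━━━┛                    
                                       
                                       
                                       
                                       
                                       


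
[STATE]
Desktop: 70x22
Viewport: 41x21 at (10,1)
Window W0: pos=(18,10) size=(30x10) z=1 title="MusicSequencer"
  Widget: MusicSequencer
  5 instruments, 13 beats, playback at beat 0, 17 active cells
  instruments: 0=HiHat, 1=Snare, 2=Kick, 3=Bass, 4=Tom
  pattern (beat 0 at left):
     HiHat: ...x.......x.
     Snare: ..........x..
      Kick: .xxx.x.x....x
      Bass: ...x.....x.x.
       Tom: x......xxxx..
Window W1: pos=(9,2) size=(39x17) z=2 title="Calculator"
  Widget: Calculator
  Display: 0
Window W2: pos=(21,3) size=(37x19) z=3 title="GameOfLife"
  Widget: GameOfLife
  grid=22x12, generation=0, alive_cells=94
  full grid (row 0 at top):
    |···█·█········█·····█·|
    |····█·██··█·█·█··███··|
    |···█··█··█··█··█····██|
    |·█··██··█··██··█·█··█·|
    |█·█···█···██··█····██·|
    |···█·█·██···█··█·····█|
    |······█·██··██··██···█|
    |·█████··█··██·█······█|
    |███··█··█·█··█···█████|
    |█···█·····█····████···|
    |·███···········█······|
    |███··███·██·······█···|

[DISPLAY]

                                         
━━━━━━━━━━━━━━━━━━━━━━━━━━━━━━━━━━━━━┓   
 Calculator┏━━━━━━━━━━━━━━━━━━━━━━━━━━━━━
───────────┃ GameOfLife                  
           ┠─────────────────────────────
┌───┬───┬──┃Gen: 0                       
│ 7 │ 8 │ 9┃···█·█········█·····█·       
├───┼───┼──┃····█·██··█·█·█··███··       
│ 4 │ 5 │ 6┃···█··█··█··█··█····██       
├───┼───┼──┃·█··██··█··██··█·█··█·       
│ 1 │ 2 │ 3┃█·█···█···██··█····██·       
├───┼───┼──┃···█·█·██···█··█·····█       
│ 0 │ . │ =┃······█·██··██··██···█       
├───┼───┼──┃·█████··█··██·█······█       
│ C │ MC│ M┃███··█··█·█··█···█████       
└───┴───┴──┃█···█·····█····████···       
           ┃·███···········█······       
━━━━━━━━━━━┃███··███·██·······█···       
        ┗━━┃                             
           ┃                             
           ┗━━━━━━━━━━━━━━━━━━━━━━━━━━━━━


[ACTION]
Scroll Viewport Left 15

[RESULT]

                                         
         ┏━━━━━━━━━━━━━━━━━━━━━━━━━━━━━━━
         ┃ Calculator┏━━━━━━━━━━━━━━━━━━━
         ┠───────────┃ GameOfLife        
         ┃           ┠───────────────────
         ┃┌───┬───┬──┃Gen: 0             
         ┃│ 7 │ 8 │ 9┃···█·█········█····
         ┃├───┼───┼──┃····█·██··█·█·█··██
         ┃│ 4 │ 5 │ 6┃···█··█··█··█··█···
         ┃├───┼───┼──┃·█··██··█··██··█·█·
         ┃│ 1 │ 2 │ 3┃█·█···█···██··█····
         ┃├───┼───┼──┃···█·█·██···█··█···
         ┃│ 0 │ . │ =┃······█·██··██··██·
         ┃├───┼───┼──┃·█████··█··██·█····
         ┃│ C │ MC│ M┃███··█··█·█··█···██
         ┃└───┴───┴──┃█···█·····█····████
         ┃           ┃·███···········█···
         ┗━━━━━━━━━━━┃███··███·██·······█
                  ┗━━┃                   
                     ┃                   
                     ┗━━━━━━━━━━━━━━━━━━━


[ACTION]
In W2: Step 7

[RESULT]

                                         
         ┏━━━━━━━━━━━━━━━━━━━━━━━━━━━━━━━
         ┃ Calculator┏━━━━━━━━━━━━━━━━━━━
         ┠───────────┃ GameOfLife        
         ┃           ┠───────────────────
         ┃┌───┬───┬──┃Gen: 7             
         ┃│ 7 │ 8 │ 9┃···██····█··███████
         ┃├───┼───┼──┃···███···█······███
         ┃│ 4 │ 5 │ 6┃······███···██·····
         ┃├───┼───┼──┃······█████·█······
         ┃│ 1 │ 2 │ 3┃·······██·█·██·····
         ┃├───┼───┼──┃·····██··██·█······
         ┃│ 0 │ . │ =┃····█··███·········
         ┃├───┼───┼──┃····██·············
         ┃│ C │ MC│ M┃·······█··█········
         ┃└───┴───┴──┃····███····█·······
         ┃           ┃···█·······█·······
         ┗━━━━━━━━━━━┃······█··██········
                  ┗━━┃                   
                     ┃                   
                     ┗━━━━━━━━━━━━━━━━━━━


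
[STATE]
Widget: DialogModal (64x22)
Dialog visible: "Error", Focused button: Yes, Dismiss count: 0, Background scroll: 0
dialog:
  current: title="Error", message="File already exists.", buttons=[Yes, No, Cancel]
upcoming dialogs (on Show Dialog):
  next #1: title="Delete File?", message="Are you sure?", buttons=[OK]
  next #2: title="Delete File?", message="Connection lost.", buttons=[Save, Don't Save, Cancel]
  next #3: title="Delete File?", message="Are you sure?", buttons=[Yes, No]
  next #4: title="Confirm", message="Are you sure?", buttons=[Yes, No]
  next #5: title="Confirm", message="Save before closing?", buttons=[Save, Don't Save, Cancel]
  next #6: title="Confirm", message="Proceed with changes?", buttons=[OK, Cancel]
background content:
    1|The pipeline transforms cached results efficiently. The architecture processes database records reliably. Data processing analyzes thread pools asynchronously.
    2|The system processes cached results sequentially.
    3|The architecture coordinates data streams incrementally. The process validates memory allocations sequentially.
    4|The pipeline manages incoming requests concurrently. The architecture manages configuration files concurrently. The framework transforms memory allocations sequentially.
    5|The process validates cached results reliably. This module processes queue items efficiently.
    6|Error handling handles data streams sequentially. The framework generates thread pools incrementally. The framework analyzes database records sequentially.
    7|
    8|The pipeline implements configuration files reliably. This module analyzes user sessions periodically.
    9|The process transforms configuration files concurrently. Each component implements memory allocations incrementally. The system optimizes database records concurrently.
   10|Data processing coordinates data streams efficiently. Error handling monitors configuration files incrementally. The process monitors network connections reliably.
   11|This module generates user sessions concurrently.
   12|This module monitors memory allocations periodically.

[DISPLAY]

The pipeline transforms cached results efficiently. The architec
The system processes cached results sequentially.               
The architecture coordinates data streams incrementally. The pro
The pipeline manages incoming requests concurrently. The archite
The process validates cached results reliably. This module proce
Error handling handles data streams sequentially. The framework 
                                                                
The pipeline implements configuration files reliably. This modul
The process transfor┌──────────────────────┐oncurrently. Each co
Data processing coor│        Error         │iciently. Error hand
This module generate│ File already exists. │ntly.               
This module monitors│ [Yes]  No   Cancel   │odically.           
                    └──────────────────────┘                    
                                                                
                                                                
                                                                
                                                                
                                                                
                                                                
                                                                
                                                                
                                                                


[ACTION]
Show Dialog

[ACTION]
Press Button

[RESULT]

The pipeline transforms cached results efficiently. The architec
The system processes cached results sequentially.               
The architecture coordinates data streams incrementally. The pro
The pipeline manages incoming requests concurrently. The archite
The process validates cached results reliably. This module proce
Error handling handles data streams sequentially. The framework 
                                                                
The pipeline implements configuration files reliably. This modul
The process transforms configuration files concurrently. Each co
Data processing coordinates data streams efficiently. Error hand
This module generates user sessions concurrently.               
This module monitors memory allocations periodically.           
                                                                
                                                                
                                                                
                                                                
                                                                
                                                                
                                                                
                                                                
                                                                
                                                                


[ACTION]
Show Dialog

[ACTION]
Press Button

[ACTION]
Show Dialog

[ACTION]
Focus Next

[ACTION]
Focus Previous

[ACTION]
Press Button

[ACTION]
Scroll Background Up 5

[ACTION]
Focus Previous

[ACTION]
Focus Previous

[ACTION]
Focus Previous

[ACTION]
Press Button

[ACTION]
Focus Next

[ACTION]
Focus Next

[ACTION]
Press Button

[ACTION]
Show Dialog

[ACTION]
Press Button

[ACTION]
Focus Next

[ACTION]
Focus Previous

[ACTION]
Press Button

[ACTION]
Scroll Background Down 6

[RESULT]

                                                                
The pipeline implements configuration files reliably. This modul
The process transforms configuration files concurrently. Each co
Data processing coordinates data streams efficiently. Error hand
This module generates user sessions concurrently.               
This module monitors memory allocations periodically.           
                                                                
                                                                
                                                                
                                                                
                                                                
                                                                
                                                                
                                                                
                                                                
                                                                
                                                                
                                                                
                                                                
                                                                
                                                                
                                                                


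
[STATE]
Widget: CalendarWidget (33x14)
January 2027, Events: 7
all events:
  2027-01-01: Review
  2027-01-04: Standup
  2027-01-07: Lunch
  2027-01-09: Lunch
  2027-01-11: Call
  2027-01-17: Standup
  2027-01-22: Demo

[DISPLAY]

           January 2027          
Mo Tu We Th Fr Sa Su             
             1*  2  3            
 4*  5  6  7*  8  9* 10          
11* 12 13 14 15 16 17*           
18 19 20 21 22* 23 24            
25 26 27 28 29 30 31             
                                 
                                 
                                 
                                 
                                 
                                 
                                 


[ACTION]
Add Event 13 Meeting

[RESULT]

           January 2027          
Mo Tu We Th Fr Sa Su             
             1*  2  3            
 4*  5  6  7*  8  9* 10          
11* 12 13* 14 15 16 17*          
18 19 20 21 22* 23 24            
25 26 27 28 29 30 31             
                                 
                                 
                                 
                                 
                                 
                                 
                                 


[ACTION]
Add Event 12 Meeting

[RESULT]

           January 2027          
Mo Tu We Th Fr Sa Su             
             1*  2  3            
 4*  5  6  7*  8  9* 10          
11* 12* 13* 14 15 16 17*         
18 19 20 21 22* 23 24            
25 26 27 28 29 30 31             
                                 
                                 
                                 
                                 
                                 
                                 
                                 


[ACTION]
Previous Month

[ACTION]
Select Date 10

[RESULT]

          December 2026          
Mo Tu We Th Fr Sa Su             
    1  2  3  4  5  6             
 7  8  9 [10] 11 12 13           
14 15 16 17 18 19 20             
21 22 23 24 25 26 27             
28 29 30 31                      
                                 
                                 
                                 
                                 
                                 
                                 
                                 


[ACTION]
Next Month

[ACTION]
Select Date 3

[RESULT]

           January 2027          
Mo Tu We Th Fr Sa Su             
             1*  2 [ 3]          
 4*  5  6  7*  8  9* 10          
11* 12* 13* 14 15 16 17*         
18 19 20 21 22* 23 24            
25 26 27 28 29 30 31             
                                 
                                 
                                 
                                 
                                 
                                 
                                 


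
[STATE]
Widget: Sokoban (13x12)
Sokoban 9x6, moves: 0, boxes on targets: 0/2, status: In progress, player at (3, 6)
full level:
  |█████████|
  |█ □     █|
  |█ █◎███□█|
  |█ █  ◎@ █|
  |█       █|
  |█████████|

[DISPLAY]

█████████    
█ □     █    
█ █◎███□█    
█ █  ◎@ █    
█       █    
█████████    
Moves: 0  0/2
             
             
             
             
             


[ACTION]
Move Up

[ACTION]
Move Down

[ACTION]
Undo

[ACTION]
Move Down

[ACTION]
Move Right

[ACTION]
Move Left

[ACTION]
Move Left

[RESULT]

█████████    
█ □     █    
█ █◎███□█    
█ █  ◎  █    
█    @  █    
█████████    
Moves: 4  0/2
             
             
             
             
             


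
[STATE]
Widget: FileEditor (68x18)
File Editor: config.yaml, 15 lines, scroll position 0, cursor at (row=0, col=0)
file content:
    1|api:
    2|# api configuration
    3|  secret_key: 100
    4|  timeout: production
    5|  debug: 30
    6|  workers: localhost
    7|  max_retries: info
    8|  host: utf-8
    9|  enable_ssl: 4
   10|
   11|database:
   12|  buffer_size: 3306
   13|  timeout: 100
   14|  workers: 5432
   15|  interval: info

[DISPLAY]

█pi:                                                               ▲
# api configuration                                                █
  secret_key: 100                                                  ░
  timeout: production                                              ░
  debug: 30                                                        ░
  workers: localhost                                               ░
  max_retries: info                                                ░
  host: utf-8                                                      ░
  enable_ssl: 4                                                    ░
                                                                   ░
database:                                                          ░
  buffer_size: 3306                                                ░
  timeout: 100                                                     ░
  workers: 5432                                                    ░
  interval: info                                                   ░
                                                                   ░
                                                                   ░
                                                                   ▼


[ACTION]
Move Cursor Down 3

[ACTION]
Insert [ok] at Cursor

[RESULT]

api:                                                               ▲
# api configuration                                                █
  secret_key: 100                                                  ░
ok█ timeout: production                                            ░
  debug: 30                                                        ░
  workers: localhost                                               ░
  max_retries: info                                                ░
  host: utf-8                                                      ░
  enable_ssl: 4                                                    ░
                                                                   ░
database:                                                          ░
  buffer_size: 3306                                                ░
  timeout: 100                                                     ░
  workers: 5432                                                    ░
  interval: info                                                   ░
                                                                   ░
                                                                   ░
                                                                   ▼


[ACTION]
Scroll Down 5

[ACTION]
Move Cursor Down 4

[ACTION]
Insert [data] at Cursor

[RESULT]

api:                                                               ▲
# api configuration                                                █
  secret_key: 100                                                  ░
ok  timeout: production                                            ░
  debug: 30                                                        ░
  workers: localhost                                               ░
  max_retries: info                                                ░
  data█ost: utf-8                                                  ░
  enable_ssl: 4                                                    ░
                                                                   ░
database:                                                          ░
  buffer_size: 3306                                                ░
  timeout: 100                                                     ░
  workers: 5432                                                    ░
  interval: info                                                   ░
                                                                   ░
                                                                   ░
                                                                   ▼


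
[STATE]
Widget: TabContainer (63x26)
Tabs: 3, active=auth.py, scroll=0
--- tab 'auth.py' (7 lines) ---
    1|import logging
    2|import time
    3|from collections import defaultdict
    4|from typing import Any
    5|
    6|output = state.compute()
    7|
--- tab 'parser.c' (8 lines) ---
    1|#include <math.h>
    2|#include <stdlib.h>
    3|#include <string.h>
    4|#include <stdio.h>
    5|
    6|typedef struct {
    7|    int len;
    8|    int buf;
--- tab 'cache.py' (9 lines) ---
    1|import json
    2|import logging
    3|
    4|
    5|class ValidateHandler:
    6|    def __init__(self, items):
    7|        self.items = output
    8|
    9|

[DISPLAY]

[auth.py]│ parser.c │ cache.py                                 
───────────────────────────────────────────────────────────────
import logging                                                 
import time                                                    
from collections import defaultdict                            
from typing import Any                                         
                                                               
output = state.compute()                                       
                                                               
                                                               
                                                               
                                                               
                                                               
                                                               
                                                               
                                                               
                                                               
                                                               
                                                               
                                                               
                                                               
                                                               
                                                               
                                                               
                                                               
                                                               


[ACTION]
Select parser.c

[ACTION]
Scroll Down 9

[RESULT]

 auth.py │[parser.c]│ cache.py                                 
───────────────────────────────────────────────────────────────
    int buf;                                                   
                                                               
                                                               
                                                               
                                                               
                                                               
                                                               
                                                               
                                                               
                                                               
                                                               
                                                               
                                                               
                                                               
                                                               
                                                               
                                                               
                                                               
                                                               
                                                               
                                                               
                                                               
                                                               
                                                               


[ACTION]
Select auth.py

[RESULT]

[auth.py]│ parser.c │ cache.py                                 
───────────────────────────────────────────────────────────────
import logging                                                 
import time                                                    
from collections import defaultdict                            
from typing import Any                                         
                                                               
output = state.compute()                                       
                                                               
                                                               
                                                               
                                                               
                                                               
                                                               
                                                               
                                                               
                                                               
                                                               
                                                               
                                                               
                                                               
                                                               
                                                               
                                                               
                                                               
                                                               


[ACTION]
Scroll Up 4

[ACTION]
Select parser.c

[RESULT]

 auth.py │[parser.c]│ cache.py                                 
───────────────────────────────────────────────────────────────
#include <math.h>                                              
#include <stdlib.h>                                            
#include <string.h>                                            
#include <stdio.h>                                             
                                                               
typedef struct {                                               
    int len;                                                   
    int buf;                                                   
                                                               
                                                               
                                                               
                                                               
                                                               
                                                               
                                                               
                                                               
                                                               
                                                               
                                                               
                                                               
                                                               
                                                               
                                                               
                                                               
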